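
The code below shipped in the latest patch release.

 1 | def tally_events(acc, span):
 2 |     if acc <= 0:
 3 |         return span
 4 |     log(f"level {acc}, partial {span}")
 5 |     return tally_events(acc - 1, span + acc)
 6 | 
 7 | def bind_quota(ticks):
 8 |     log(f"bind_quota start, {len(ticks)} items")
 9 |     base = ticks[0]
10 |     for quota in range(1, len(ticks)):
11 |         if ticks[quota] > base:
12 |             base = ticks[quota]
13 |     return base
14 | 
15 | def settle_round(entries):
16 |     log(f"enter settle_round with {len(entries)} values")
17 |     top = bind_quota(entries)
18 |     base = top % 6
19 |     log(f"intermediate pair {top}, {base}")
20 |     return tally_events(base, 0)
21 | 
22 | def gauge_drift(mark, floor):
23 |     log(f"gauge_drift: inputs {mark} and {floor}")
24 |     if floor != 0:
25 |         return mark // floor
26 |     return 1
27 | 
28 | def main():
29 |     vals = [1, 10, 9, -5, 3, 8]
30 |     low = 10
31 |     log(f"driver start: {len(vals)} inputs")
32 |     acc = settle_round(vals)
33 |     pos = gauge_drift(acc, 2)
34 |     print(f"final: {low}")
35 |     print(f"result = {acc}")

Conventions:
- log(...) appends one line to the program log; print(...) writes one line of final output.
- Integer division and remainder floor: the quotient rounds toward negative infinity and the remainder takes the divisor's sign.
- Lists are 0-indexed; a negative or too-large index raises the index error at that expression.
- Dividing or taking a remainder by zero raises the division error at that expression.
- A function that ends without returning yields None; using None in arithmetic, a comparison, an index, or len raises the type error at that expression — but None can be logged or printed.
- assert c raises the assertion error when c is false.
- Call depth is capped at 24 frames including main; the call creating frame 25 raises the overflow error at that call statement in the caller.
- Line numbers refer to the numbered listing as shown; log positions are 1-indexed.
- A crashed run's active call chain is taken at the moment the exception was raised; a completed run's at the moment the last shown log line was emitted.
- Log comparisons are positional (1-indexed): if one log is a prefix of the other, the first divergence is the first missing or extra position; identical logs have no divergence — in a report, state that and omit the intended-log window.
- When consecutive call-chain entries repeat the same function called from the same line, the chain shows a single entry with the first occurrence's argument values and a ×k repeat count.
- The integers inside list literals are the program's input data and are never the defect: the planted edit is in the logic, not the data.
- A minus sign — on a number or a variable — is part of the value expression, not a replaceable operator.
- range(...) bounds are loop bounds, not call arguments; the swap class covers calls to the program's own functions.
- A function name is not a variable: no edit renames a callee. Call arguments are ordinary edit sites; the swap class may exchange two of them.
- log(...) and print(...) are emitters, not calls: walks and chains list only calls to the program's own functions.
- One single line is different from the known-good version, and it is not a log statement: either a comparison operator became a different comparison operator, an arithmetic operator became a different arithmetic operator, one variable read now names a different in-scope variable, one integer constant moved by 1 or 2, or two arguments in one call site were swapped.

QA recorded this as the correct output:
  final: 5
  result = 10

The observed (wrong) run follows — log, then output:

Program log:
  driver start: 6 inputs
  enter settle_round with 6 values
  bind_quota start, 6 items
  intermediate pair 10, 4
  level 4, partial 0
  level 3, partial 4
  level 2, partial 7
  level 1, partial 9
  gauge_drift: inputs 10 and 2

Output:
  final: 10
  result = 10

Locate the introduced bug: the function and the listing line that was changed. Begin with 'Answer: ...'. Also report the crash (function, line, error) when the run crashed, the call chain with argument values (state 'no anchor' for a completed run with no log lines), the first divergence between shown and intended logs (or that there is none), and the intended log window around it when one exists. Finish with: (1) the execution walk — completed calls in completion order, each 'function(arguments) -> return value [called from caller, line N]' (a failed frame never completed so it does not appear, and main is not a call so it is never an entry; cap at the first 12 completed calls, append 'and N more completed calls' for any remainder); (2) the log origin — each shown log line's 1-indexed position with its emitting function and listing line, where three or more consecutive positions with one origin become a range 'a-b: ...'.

Answer: the defect is in main at line 34.
Key fact: Every logged value matches the working version; the printed result is what differs.
Call chain: main -> gauge_drift(10, 2) (called at line 33).
First divergence: none — the logs agree in full.
Execution walk:
  bind_quota([1, 10, 9, -5, 3, 8]) -> 10  [called from settle_round, line 17]
  tally_events(0, 10) -> 10  [called from tally_events, line 5]
  tally_events(1, 9) -> 10  [called from tally_events, line 5]
  tally_events(2, 7) -> 10  [called from tally_events, line 5]
  tally_events(3, 4) -> 10  [called from tally_events, line 5]
  tally_events(4, 0) -> 10  [called from settle_round, line 20]
  settle_round([1, 10, 9, -5, 3, 8]) -> 10  [called from main, line 32]
  gauge_drift(10, 2) -> 5  [called from main, line 33]
Log line origins:
  1: emitted by main (line 31)
  2: emitted by settle_round (line 16)
  3: emitted by bind_quota (line 8)
  4: emitted by settle_round (line 19)
  5-8: emitted by tally_events (line 4)
  9: emitted by gauge_drift (line 23)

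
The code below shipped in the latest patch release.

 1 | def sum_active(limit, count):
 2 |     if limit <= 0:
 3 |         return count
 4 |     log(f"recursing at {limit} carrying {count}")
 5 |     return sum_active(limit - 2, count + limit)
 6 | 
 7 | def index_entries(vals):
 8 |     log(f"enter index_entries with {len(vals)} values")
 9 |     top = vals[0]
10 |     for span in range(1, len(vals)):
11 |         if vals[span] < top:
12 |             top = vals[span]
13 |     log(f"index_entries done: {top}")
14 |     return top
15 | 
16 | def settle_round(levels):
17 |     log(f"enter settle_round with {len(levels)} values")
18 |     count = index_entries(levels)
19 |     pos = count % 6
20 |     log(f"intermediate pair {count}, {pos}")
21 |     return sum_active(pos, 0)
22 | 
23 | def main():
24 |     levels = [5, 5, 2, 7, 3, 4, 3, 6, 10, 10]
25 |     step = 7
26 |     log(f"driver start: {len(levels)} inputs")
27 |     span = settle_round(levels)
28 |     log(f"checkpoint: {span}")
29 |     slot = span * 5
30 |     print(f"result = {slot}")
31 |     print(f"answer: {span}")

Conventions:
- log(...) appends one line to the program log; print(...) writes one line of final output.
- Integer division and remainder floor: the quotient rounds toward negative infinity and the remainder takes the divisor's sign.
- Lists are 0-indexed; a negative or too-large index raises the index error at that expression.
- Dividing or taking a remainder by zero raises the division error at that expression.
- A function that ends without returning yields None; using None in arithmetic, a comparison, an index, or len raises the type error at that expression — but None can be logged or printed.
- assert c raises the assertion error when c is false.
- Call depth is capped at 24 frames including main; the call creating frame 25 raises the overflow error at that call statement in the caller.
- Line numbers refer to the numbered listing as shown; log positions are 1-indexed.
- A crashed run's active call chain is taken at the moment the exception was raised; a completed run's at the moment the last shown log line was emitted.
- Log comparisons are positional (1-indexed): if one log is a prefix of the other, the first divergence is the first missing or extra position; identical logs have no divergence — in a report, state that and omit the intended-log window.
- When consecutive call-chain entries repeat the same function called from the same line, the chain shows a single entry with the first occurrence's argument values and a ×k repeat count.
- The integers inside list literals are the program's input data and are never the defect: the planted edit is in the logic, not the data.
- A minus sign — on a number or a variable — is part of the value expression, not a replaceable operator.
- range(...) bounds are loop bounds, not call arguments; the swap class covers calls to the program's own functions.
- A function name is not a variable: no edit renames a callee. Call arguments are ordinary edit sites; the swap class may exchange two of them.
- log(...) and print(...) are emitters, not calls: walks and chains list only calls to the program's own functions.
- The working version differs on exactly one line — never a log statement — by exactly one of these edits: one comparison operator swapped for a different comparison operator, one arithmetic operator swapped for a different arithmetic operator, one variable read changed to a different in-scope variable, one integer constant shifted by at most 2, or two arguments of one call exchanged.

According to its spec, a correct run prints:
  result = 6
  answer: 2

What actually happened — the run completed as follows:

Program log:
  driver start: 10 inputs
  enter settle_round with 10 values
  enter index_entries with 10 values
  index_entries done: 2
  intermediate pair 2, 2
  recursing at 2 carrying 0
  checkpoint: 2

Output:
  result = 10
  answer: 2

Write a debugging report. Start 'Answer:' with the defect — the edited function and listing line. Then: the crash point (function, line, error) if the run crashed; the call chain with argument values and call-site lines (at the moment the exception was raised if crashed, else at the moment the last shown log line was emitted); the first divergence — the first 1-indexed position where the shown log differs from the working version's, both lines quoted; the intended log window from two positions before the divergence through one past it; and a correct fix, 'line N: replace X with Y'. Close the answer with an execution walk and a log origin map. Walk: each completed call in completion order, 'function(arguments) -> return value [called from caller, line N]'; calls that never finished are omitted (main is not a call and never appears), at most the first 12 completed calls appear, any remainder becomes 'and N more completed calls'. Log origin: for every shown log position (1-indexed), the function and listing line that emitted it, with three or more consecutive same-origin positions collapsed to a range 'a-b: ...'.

Answer: the defect is in main at line 29.
Key observation: The logs agree in full; only the final output differs.
Call chain: main.
First divergence: none — the logs agree in full.
Execution walk:
  index_entries([5, 5, 2, 7, 3, 4, 3, 6, 10, 10]) -> 2  [called from settle_round, line 18]
  sum_active(0, 2) -> 2  [called from sum_active, line 5]
  sum_active(2, 0) -> 2  [called from settle_round, line 21]
  settle_round([5, 5, 2, 7, 3, 4, 3, 6, 10, 10]) -> 2  [called from main, line 27]
Origin of each log line:
  1: emitted by main (line 26)
  2: emitted by settle_round (line 17)
  3: emitted by index_entries (line 8)
  4: emitted by index_entries (line 13)
  5: emitted by settle_round (line 20)
  6: emitted by sum_active (line 4)
  7: emitted by main (line 28)
A correct fix: line 29: replace `5` with `3`.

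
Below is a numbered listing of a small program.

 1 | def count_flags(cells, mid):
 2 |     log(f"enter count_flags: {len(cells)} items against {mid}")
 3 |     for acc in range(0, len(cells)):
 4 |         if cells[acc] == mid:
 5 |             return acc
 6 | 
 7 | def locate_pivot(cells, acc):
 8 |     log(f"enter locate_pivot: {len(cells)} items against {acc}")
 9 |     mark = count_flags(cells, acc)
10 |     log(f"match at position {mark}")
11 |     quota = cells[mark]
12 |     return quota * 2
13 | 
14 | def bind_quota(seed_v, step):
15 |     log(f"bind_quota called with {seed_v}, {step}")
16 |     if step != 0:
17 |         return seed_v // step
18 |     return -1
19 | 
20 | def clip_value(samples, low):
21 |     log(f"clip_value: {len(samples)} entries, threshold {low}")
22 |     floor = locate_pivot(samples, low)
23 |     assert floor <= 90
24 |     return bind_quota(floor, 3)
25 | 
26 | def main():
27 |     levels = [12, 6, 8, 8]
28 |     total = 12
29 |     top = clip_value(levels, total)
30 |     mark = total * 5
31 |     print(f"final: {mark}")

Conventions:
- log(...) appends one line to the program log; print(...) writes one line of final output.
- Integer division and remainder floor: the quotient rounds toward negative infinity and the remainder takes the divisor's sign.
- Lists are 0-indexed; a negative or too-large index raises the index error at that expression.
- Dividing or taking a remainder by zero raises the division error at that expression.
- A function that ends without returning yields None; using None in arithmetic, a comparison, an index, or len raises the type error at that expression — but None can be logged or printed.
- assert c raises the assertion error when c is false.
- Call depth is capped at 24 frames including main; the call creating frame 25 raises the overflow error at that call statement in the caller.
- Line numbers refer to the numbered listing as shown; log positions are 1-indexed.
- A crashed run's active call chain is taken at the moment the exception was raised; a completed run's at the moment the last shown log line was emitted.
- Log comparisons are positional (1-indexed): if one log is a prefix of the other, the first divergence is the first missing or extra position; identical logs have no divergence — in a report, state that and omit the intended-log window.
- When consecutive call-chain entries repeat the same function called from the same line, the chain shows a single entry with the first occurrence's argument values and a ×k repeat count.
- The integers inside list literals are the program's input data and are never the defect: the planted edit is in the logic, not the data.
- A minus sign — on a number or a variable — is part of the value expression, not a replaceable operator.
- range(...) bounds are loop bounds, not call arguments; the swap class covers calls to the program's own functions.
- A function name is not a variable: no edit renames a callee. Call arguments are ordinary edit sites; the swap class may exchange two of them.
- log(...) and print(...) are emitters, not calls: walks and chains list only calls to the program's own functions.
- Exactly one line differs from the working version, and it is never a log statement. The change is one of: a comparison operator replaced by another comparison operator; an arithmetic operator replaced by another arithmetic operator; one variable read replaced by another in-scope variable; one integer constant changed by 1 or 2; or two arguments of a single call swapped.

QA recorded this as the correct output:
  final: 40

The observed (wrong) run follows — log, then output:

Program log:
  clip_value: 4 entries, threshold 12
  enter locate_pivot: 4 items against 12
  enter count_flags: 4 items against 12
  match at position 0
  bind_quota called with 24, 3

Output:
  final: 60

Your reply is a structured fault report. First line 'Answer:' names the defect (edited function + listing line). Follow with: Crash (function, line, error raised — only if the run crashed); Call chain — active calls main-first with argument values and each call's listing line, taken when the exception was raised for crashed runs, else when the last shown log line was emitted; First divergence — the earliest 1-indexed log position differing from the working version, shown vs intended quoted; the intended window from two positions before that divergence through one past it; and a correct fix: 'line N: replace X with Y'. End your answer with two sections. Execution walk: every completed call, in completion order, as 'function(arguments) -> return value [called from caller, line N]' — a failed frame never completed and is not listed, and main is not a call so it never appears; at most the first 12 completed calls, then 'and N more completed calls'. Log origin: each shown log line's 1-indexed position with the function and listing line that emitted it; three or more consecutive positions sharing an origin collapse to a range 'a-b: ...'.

Answer: the defect is in main at line 30.
The tell: Nothing in the log betrays the bug — only the output does.
Call chain: main -> clip_value([12, 6, 8, 8], 12) (called at line 29) -> bind_quota(24, 3) (called at line 24).
First divergence: none — the logs agree in full.
Execution walk:
  count_flags([12, 6, 8, 8], 12) -> 0  [called from locate_pivot, line 9]
  locate_pivot([12, 6, 8, 8], 12) -> 24  [called from clip_value, line 22]
  bind_quota(24, 3) -> 8  [called from clip_value, line 24]
  clip_value([12, 6, 8, 8], 12) -> 8  [called from main, line 29]
Log origin:
  1: logged in clip_value at line 21
  2: logged in locate_pivot at line 8
  3: logged in count_flags at line 2
  4: logged in locate_pivot at line 10
  5: logged in bind_quota at line 15
A correct fix: line 30: replace `total` with `top`.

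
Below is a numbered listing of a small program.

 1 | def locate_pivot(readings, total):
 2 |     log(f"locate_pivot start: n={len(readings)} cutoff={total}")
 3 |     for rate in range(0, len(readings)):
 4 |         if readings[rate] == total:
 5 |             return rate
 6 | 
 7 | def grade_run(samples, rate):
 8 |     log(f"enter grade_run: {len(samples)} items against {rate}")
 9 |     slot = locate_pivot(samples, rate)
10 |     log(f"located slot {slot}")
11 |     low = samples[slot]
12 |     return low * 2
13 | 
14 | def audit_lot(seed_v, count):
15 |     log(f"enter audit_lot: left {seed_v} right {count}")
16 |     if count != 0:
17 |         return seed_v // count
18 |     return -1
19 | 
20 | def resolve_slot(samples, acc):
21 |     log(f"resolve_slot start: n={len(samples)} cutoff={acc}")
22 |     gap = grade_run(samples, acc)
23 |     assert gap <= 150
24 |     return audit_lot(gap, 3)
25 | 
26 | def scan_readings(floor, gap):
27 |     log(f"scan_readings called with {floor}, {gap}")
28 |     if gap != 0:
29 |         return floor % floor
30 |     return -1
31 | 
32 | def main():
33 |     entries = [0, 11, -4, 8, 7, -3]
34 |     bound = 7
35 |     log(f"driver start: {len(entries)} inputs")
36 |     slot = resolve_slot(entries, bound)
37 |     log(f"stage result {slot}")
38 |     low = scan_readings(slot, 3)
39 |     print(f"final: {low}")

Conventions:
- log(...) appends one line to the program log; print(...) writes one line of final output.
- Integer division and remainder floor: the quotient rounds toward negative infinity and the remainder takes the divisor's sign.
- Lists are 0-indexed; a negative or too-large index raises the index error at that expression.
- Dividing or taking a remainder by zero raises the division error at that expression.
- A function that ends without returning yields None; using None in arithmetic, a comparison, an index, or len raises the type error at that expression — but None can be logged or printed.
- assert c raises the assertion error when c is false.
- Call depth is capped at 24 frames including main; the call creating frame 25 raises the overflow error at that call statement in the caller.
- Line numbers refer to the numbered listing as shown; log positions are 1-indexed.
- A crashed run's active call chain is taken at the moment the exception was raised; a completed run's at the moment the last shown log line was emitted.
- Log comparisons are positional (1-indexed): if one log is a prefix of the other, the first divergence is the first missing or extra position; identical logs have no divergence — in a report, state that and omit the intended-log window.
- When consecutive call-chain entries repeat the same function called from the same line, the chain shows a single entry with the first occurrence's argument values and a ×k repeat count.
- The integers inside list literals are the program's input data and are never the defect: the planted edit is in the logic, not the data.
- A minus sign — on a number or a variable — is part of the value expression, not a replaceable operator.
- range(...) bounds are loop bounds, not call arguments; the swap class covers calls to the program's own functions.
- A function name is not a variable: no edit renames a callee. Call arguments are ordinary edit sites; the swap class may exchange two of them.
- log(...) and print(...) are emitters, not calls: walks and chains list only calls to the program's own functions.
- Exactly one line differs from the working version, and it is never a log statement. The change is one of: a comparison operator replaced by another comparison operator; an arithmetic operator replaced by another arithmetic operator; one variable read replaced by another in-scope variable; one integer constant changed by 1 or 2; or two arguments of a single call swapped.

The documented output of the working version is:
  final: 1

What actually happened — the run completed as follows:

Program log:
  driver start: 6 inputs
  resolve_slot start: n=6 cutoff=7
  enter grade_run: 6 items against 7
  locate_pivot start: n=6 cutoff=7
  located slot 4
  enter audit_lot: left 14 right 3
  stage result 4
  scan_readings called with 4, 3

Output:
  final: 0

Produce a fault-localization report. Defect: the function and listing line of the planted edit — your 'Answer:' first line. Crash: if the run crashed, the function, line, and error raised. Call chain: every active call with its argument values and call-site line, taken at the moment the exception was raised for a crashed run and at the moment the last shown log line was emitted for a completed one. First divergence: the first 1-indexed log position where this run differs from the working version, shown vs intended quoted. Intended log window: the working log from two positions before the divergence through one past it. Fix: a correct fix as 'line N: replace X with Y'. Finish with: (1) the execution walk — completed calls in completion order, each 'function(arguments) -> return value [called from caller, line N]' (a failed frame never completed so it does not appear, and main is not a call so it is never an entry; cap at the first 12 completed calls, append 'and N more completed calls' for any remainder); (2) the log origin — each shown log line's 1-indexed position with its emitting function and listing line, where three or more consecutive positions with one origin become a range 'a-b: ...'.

Answer: the defect is in scan_readings at line 29.
The tell: The two runs log identically and part ways only at the printed values.
Call chain: main -> scan_readings(4, 3) (called at line 38).
First divergence: none — the logs agree in full.
Execution walk:
  locate_pivot([0, 11, -4, 8, 7, -3], 7) -> 4  [called from grade_run, line 9]
  grade_run([0, 11, -4, 8, 7, -3], 7) -> 14  [called from resolve_slot, line 22]
  audit_lot(14, 3) -> 4  [called from resolve_slot, line 24]
  resolve_slot([0, 11, -4, 8, 7, -3], 7) -> 4  [called from main, line 36]
  scan_readings(4, 3) -> 0  [called from main, line 38]
Log origin:
  1: logged in main at line 35
  2: logged in resolve_slot at line 21
  3: logged in grade_run at line 8
  4: logged in locate_pivot at line 2
  5: logged in grade_run at line 10
  6: logged in audit_lot at line 15
  7: logged in main at line 37
  8: logged in scan_readings at line 27
A correct fix: line 29: replace `floor % floor` with `floor % gap`.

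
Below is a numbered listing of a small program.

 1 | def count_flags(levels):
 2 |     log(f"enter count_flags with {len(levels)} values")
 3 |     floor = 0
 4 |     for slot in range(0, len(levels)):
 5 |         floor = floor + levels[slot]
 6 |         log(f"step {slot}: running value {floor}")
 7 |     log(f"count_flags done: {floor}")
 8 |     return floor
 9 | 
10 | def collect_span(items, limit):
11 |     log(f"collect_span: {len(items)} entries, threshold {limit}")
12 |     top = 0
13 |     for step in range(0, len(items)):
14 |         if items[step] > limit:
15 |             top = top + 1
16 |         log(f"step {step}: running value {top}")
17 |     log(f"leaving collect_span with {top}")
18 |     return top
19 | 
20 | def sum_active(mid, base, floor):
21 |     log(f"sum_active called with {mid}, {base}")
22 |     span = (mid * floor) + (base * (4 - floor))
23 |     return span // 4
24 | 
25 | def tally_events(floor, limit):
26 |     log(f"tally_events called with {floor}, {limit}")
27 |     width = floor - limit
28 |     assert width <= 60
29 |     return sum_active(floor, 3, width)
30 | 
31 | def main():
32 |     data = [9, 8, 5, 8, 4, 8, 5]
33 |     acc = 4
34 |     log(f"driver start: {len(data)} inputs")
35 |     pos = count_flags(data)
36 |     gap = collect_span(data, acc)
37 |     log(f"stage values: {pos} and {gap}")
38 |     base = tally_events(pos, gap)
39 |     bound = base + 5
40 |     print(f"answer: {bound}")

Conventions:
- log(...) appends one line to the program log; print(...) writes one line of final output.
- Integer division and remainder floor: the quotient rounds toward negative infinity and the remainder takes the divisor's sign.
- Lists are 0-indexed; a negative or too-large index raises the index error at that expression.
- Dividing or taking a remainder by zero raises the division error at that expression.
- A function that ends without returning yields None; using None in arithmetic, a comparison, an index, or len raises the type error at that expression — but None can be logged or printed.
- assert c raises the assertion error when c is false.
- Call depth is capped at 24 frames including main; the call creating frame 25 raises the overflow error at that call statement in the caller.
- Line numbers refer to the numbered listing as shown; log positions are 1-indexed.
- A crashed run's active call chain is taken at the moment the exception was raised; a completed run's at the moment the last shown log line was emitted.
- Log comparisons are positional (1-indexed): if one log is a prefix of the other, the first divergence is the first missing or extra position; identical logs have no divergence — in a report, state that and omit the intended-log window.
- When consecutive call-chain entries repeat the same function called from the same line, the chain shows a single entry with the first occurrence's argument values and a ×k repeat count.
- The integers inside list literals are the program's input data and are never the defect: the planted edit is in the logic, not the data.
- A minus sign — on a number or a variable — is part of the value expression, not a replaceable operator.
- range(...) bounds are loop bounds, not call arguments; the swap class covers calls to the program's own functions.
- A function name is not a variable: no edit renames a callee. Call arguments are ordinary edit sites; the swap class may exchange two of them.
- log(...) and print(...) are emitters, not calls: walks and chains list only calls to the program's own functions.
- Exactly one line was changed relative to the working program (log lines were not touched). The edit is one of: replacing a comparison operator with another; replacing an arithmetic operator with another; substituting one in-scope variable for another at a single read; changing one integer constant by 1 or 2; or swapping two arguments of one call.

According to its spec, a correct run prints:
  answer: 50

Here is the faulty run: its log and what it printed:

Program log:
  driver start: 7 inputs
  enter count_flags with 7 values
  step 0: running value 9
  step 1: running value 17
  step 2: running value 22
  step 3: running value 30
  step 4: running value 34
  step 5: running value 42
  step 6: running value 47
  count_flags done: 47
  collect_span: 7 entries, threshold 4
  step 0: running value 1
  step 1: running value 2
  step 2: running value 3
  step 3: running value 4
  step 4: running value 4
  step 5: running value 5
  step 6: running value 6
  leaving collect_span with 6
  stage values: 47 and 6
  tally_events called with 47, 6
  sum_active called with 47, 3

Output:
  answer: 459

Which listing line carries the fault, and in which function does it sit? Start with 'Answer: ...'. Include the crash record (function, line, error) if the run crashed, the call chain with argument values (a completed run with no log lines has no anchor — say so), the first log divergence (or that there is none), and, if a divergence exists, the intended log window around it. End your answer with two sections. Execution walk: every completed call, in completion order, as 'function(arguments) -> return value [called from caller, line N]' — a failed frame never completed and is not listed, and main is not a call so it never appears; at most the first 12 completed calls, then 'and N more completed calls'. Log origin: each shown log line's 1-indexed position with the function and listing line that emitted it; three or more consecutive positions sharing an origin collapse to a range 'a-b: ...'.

Answer: the defect is in tally_events at line 29.
Core observation: The earliest visible damage is log position 22 — 'sum_active called with 47, 3' rather than the intended 'sum_active called with 47, 41'.
Call chain: main -> tally_events(47, 6) (called at line 38) -> sum_active(47, 3, 41) (called at line 29).
First divergence: position 22 — shown 'sum_active called with 47, 3', intended 'sum_active called with 47, 41'.
Intended log window:
  20: stage values: 47 and 6
  21: tally_events called with 47, 6
  22: sum_active called with 47, 41
Execution walk:
  count_flags([9, 8, 5, 8, 4, 8, 5]) -> 47  [called from main, line 35]
  collect_span([9, 8, 5, 8, 4, 8, 5], 4) -> 6  [called from main, line 36]
  sum_active(47, 3, 41) -> 454  [called from tally_events, line 29]
  tally_events(47, 6) -> 454  [called from main, line 38]
Origin of each log line:
  1 — main, line 34
  2 — count_flags, line 2
  3-9 — count_flags, line 6
  10 — count_flags, line 7
  11 — collect_span, line 11
  12-18 — collect_span, line 16
  19 — collect_span, line 17
  20 — main, line 37
  21 — tally_events, line 26
  22 — sum_active, line 21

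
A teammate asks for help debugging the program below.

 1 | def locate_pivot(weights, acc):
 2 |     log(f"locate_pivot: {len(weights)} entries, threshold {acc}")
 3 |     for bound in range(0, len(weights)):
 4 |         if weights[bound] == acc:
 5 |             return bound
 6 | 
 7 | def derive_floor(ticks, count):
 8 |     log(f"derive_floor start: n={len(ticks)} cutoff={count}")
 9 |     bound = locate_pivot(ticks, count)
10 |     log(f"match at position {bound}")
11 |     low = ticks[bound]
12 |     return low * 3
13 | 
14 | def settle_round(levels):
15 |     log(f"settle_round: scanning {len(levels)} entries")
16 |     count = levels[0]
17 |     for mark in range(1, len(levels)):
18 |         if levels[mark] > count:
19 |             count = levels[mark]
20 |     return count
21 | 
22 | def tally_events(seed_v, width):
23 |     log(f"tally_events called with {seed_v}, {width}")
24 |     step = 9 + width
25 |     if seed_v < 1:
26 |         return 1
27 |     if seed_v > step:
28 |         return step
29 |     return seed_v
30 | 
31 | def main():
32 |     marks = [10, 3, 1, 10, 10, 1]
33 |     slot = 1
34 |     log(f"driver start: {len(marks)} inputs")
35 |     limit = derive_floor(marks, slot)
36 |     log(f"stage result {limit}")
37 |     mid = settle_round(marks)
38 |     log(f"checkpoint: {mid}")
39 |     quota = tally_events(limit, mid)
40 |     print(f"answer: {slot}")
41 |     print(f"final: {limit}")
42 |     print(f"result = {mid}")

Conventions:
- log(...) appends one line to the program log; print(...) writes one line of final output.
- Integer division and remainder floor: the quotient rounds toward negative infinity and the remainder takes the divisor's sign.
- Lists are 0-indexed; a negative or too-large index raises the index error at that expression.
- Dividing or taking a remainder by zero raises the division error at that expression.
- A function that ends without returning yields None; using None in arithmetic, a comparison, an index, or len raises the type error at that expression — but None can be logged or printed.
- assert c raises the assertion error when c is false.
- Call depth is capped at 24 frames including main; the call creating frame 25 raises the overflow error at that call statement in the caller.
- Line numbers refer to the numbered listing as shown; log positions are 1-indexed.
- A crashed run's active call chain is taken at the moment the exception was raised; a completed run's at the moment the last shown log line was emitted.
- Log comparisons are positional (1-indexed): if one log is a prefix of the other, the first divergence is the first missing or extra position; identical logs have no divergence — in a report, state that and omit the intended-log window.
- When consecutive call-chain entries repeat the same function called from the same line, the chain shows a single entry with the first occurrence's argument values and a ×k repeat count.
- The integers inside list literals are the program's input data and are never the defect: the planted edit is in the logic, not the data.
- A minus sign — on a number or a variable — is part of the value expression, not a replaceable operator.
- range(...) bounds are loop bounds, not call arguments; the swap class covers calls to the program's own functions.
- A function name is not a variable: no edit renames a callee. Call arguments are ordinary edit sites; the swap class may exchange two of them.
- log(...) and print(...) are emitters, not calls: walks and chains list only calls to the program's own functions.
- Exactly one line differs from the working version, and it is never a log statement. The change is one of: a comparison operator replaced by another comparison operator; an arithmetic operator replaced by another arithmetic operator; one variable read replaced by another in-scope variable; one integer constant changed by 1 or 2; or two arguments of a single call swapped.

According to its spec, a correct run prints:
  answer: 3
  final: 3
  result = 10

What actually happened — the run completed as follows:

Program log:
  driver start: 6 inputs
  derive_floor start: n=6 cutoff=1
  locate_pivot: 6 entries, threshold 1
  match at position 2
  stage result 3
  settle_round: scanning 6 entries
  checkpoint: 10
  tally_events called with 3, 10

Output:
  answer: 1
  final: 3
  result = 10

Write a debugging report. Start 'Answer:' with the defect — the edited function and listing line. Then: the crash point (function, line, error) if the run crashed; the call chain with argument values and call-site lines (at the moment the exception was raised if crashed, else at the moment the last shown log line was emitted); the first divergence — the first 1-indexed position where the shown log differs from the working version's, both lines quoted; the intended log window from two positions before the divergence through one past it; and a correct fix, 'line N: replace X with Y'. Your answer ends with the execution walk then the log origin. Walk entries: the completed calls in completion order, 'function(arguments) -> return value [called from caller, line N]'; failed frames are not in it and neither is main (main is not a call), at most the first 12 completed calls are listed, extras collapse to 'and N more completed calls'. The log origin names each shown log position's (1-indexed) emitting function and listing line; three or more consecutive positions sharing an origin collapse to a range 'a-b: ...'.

Answer: the defect is in main at line 40.
Key observation: The logs agree in full; only the final output differs.
Call chain: main -> tally_events(3, 10) (called at line 39).
First divergence: none (the log streams are identical).
Execution walk:
  locate_pivot([10, 3, 1, 10, 10, 1], 1) -> 2  [called from derive_floor, line 9]
  derive_floor([10, 3, 1, 10, 10, 1], 1) -> 3  [called from main, line 35]
  settle_round([10, 3, 1, 10, 10, 1]) -> 10  [called from main, line 37]
  tally_events(3, 10) -> 3  [called from main, line 39]
Log line origins:
  1: logged in main at line 34
  2: logged in derive_floor at line 8
  3: logged in locate_pivot at line 2
  4: logged in derive_floor at line 10
  5: logged in main at line 36
  6: logged in settle_round at line 15
  7: logged in main at line 38
  8: logged in tally_events at line 23
A correct fix: line 40: replace `slot` with `quota`.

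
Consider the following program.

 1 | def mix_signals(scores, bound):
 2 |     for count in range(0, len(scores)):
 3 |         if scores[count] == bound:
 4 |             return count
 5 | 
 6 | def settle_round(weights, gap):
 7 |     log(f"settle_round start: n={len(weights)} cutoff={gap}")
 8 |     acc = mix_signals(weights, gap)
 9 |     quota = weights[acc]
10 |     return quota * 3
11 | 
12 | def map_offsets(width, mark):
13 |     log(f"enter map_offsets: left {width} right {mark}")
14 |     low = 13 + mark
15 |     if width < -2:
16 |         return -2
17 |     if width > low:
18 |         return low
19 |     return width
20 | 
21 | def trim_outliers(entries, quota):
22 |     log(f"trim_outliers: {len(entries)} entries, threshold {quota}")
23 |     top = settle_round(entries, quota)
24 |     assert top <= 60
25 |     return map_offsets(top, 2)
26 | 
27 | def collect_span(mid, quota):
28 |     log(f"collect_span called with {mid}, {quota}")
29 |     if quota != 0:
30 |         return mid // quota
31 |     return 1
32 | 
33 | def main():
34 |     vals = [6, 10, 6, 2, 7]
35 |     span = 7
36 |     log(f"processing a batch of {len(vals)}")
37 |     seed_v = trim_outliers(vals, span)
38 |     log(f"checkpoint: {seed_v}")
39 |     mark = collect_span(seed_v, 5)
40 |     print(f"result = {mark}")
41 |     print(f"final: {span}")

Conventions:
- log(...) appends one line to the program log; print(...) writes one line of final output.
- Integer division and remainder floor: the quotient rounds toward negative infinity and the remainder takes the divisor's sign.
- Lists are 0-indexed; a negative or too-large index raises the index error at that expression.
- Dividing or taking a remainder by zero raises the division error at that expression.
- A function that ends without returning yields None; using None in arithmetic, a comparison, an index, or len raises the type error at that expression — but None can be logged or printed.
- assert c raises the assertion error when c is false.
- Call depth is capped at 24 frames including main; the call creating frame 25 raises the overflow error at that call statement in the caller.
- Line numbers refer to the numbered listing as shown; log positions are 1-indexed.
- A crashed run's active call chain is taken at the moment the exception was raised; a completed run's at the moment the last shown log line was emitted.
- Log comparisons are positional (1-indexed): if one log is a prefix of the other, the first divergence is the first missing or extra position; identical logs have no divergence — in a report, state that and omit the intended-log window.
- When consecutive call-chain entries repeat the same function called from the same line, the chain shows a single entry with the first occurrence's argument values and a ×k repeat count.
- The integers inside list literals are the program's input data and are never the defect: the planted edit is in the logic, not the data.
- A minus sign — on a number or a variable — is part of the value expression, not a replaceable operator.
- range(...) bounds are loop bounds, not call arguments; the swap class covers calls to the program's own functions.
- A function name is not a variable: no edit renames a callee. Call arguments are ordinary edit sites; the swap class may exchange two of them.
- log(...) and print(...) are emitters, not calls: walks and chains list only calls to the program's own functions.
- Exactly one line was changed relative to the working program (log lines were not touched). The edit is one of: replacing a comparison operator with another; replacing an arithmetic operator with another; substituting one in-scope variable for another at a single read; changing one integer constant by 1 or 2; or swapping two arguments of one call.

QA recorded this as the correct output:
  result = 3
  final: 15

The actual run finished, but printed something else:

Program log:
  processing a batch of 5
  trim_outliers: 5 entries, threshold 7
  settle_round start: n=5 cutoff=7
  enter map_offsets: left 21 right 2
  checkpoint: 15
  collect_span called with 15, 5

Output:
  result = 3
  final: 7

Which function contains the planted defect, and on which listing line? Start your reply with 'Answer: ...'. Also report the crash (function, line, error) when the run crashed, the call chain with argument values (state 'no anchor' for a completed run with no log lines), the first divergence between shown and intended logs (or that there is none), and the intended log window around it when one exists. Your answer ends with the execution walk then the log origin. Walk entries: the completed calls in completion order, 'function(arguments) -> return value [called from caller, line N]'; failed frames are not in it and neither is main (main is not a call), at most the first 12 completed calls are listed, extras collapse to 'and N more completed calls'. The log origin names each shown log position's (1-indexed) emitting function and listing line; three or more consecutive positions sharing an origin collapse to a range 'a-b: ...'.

Answer: the defect is in main at line 41.
Key observation: The two runs log identically and part ways only at the printed values.
Call chain: main -> collect_span(15, 5) (called at line 39).
First divergence: there is none — every log position agrees.
Execution walk:
  mix_signals([6, 10, 6, 2, 7], 7) -> 4  [called from settle_round, line 8]
  settle_round([6, 10, 6, 2, 7], 7) -> 21  [called from trim_outliers, line 23]
  map_offsets(21, 2) -> 15  [called from trim_outliers, line 25]
  trim_outliers([6, 10, 6, 2, 7], 7) -> 15  [called from main, line 37]
  collect_span(15, 5) -> 3  [called from main, line 39]
Log line origins:
  1: logged in main at line 36
  2: logged in trim_outliers at line 22
  3: logged in settle_round at line 7
  4: logged in map_offsets at line 13
  5: logged in main at line 38
  6: logged in collect_span at line 28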